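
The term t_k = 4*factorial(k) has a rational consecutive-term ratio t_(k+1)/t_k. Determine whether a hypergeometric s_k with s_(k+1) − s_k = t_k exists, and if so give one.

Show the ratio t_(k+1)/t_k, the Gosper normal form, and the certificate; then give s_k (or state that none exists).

no hypergeometric antidifference exists

t_(k+1)/t_k = k + 1.
So A=k + 1 and B=1, with C=1.
Key eq: (k + 1)·f(k+1) = (1)·f(k) + (1).
deg f ≤ -1 (via 1,0,0).
d = -1 < 0 ⇒ no nonzero polynomial f; not summable.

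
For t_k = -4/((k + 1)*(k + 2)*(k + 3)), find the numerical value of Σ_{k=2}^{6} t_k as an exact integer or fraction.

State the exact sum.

Ratio r(k) = (k + 1)/(k + 4).
Normal form (A,B,C) = (k + 1, k + 4, 1).
Key eq: (k + 1)·f(k+1) = (k + 3)·f(k) + (1).
Bound: deg f ≤ 2.
Coefficient equations give f(k) = k*(k + 3)/4.
R(k) = B(k−1)·f(k)/C(k) = k*(k + 3)**2/4; s_k = R·t_k = k*(-k - 3)/((k + 1)*(k + 2)).
Verify: -4/(k**3 + 6*k**2 + 11*k + 6) matches t_k.
Sum = s_(7) − s_(2); s_(7) = -35/36, s_(2) = -5/6 ⇒ -5/36.

Σ = -5/36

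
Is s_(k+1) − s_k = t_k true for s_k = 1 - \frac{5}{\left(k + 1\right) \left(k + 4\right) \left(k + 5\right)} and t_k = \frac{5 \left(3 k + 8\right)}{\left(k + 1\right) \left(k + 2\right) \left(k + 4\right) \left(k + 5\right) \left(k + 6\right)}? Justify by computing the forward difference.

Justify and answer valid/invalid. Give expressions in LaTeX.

s_(k+1) = 1 - 5/((k + 2)*(k + 5)*(k + 6))
s_(k+1) − s_k = 5*(3*k + 8)/(k**5 + 18*k**4 + 121*k**3 + 372*k**2 + 508*k + 240)
(s_(k+1) − s_k) − t_k = 0

valid; difference matches t_k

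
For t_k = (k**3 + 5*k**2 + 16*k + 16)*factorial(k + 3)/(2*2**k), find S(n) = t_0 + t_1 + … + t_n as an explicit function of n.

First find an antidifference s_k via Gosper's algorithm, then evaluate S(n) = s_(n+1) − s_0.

S(n) = (-48*2**n + n**6*factorial(n) + 13*n**5*factorial(n) + 71*n**4*factorial(n) + 215*n**3*factorial(n) + 384*n**2*factorial(n) + 372*n*factorial(n) + 144*factorial(n))/(2*2**n)

Step 1: r(k) = (k**4 + 12*k**3 + 61*k**2 + 154*k + 152)/(2*(k**3 + 5*k**2 + 16*k + 16)).
Gosper form: A/B · C(k+1)/C(k) with A=k/2 + 2, B=1, C=k**3 + 5*k**2 + 16*k + 16.
Need (k/2 + 2)·f(k+1) − (1)·f(k) = k**3 + 5*k**2 + 16*k + 16.
deg f ≤ 2 (via 1,0,3).
A polynomial solution: f(k) = 2*(k**2 + k + 4).
R(k) = B(k−1)·f(k)/C(k) = 2*(k**2 + k + 4)/(k**3 + 5*k**2 + 16*k + 16); s_k = R·t_k = (k**2 + k + 4)*factorial(k + 3)/2**k.
Check: Δs_k = (k**3 + 5*k**2 + 16*k + 16)*factorial(k + 3)/(2*2**k). ✓
Σ_(k=0)^n t_k = s_(n+1) − s_(0) = (2**(-n - 1)*(n**2 + 3*n + 6)*factorial(n + 4)) − (24), i.e. (-48*2**n + n**6*factorial(n) + 13*n**5*factorial(n) + 71*n**4*factorial(n) + 215*n**3*factorial(n) + 384*n**2*factorial(n) + 372*n*factorial(n) + 144*factorial(n))/(2*2**n).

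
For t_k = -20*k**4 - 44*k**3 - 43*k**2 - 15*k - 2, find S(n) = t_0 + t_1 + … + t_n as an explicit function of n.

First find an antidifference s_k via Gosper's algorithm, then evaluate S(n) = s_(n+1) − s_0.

S(n) = -4*n**5 - 21*n**4 - 43*n**3 - 40*n**2 - 16*n - 2

Step 1: r(k) = (20*k**4 + 124*k**3 + 295*k**2 + 313*k + 124)/(20*k**4 + 44*k**3 + 43*k**2 + 15*k + 2).
Gosper form: A/B · C(k+1)/C(k) with A=1, B=1, C=k**4 + 11*k**3/5 + 43*k**2/20 + 3*k/4 + 1/10.
Solve (1)·f(k+1) − (1)·f(k) = k**4 + 11*k**3/5 + 43*k**2/20 + 3*k/4 + 1/10.
deg f ≤ 5 (via 0,0,4).
Solving with deg f ≤ 5: f(k) = k*(4*k**4 + k**3 - k**2 - 3*k + 1)/20.
Get s_k = R·t_k = k*(-4*k**4 - k**3 + k**2 + 3*k - 1) with R(k) = B(k−1)f(k)/C(k) = k*(4*k**4 + k**3 - k**2 - 3*k + 1)/(20*k**4 + 44*k**3 + 43*k**2 + 15*k + 2).
s_(k+1) − s_k = -20*k**4 - 44*k**3 - 43*k**2 - 15*k - 2 = t_k.
s_(n+1) = -4*n**5 - 21*n**4 - 43*n**3 - 40*n**2 - 16*n - 2 and s_(0) = 0, so S(n) = -4*n**5 - 21*n**4 - 43*n**3 - 40*n**2 - 16*n - 2.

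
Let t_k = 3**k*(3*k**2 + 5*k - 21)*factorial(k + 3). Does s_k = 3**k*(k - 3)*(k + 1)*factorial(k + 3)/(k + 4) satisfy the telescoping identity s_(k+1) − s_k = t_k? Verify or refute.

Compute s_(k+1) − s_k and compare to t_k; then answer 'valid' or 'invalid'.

Invalid: residual -3**(k + 1)*(3*k**3 + 17*k**2 - 2*k - 81)*factorial(k + 3)/((k + 4)*(k + 5)) ≠ 0.

s_(k+1) = 3**(k + 1)*(k - 2)*(k + 2)*factorial(k + 4)/(k + 5)
s_(k+1) − s_k = 3**k*(3*k**4 + 23*k**3 + 33*k**2 - 83*k - 177)*factorial(k + 3)/((k + 4)*(k + 5))
(s_(k+1) − s_k) − t_k = -3**(k + 1)*(3*k**3 + 17*k**2 - 2*k - 81)*factorial(k + 3)/((k + 4)*(k + 5))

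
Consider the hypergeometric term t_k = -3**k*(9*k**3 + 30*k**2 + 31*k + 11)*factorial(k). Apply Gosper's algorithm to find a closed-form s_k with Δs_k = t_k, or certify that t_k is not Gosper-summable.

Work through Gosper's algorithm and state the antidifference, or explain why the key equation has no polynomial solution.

s_k = -3**k*(3*k**2 + 2*k - 2)*factorial(k)

r(k) = 3*(9*k**4 + 66*k**3 + 175*k**2 + 199*k + 81)/(9*k**3 + 30*k**2 + 31*k + 11) after simplifying.
Gosper form: A/B · C(k+1)/C(k) with A=3*k + 3, B=1, C=k**3 + 10*k**2/3 + 31*k/9 + 11/9.
Solve (3*k + 3)·f(k+1) − (1)·f(k) = k**3 + 10*k**2/3 + 31*k/9 + 11/9.
Degrees (1,0,3) ⇒ d ≤ 2.
Solving with deg f ≤ 2: f(k) = (3*k**2 + 2*k - 2)/9.
R(k) = B(k−1)·f(k)/C(k) = (3*k**2 + 2*k - 2)/(9*k**3 + 30*k**2 + 31*k + 11); s_k = R·t_k = -3**k*(3*k**2 + 2*k - 2)*factorial(k).
Δs = -3**k*(9*k**3 + 30*k**2 + 31*k + 11)*factorial(k), as required.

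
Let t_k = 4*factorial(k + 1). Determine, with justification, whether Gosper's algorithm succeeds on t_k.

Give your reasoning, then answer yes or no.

Ratio r(k) = k + 2.
Normal form (A,B,C) = (k + 2, 1, 1).
Set up (k + 2)·f(k+1) − (1)·f(k) − (1) = 0.
From deg A=1, deg B=0, deg C=0: d=-1.
Negative degree bound (-1): no f exists, t_k not Gosper-summable.

No — key equation has no polynomial f.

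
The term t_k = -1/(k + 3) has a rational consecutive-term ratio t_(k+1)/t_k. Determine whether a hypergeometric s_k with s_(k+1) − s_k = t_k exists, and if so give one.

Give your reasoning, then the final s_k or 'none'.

no hypergeometric antidifference exists

Compute t_(k+1)/t_k: get (k + 3)/(k + 4).
Gosper form: A/B · C(k+1)/C(k) with A=k + 3, B=k + 4, C=1.
Set up (k + 3)·f(k+1) − (k + 3)·f(k) − (1) = 0.
Degrees (1,1,0) ⇒ d ≤ 0.
Generic f = c0 gives residual -1; -1 = 0 cannot hold, so t_k is not Gosper-summable.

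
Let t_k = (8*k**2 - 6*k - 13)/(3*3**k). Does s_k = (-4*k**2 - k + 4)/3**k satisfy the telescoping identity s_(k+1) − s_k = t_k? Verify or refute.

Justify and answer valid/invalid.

s_(k+1) = (-k - 4*(k + 1)**2 + 3)/(3*3**k)
s_(k+1) − s_k = (8*k**2 - 6*k - 13)/(3*3**k)
(s_(k+1) − s_k) − t_k = 0

Valid: the claim telescopes to t_k.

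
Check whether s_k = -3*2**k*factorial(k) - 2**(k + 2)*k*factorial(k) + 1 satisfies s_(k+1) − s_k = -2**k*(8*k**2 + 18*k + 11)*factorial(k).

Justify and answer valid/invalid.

s_(k+1) = -8*2**k*k**2*factorial(k) - 22*2**k*k*factorial(k) - 14*2**k*factorial(k) + 1
s_(k+1) − s_k = -2**k*(8*k**2 + 18*k + 11)*factorial(k)
(s_(k+1) − s_k) − t_k = 0

Valid — Δs_k = t_k.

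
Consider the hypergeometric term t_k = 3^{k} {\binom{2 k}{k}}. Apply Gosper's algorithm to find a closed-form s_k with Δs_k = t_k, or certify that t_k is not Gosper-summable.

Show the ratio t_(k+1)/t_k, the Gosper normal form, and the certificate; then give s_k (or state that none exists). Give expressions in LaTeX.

Ratio r(k) = 6*(2*k + 1)/(k + 1).
Normal form (A,B,C) = (12*k + 6, k + 1, 1).
Need (12*k + 6)·f(k+1) − (k)·f(k) = 1.
d = -1 from the (1,1,0) case.
deg f ≤ -1 is impossible — no certificate.

none — t_k is not Gosper-summable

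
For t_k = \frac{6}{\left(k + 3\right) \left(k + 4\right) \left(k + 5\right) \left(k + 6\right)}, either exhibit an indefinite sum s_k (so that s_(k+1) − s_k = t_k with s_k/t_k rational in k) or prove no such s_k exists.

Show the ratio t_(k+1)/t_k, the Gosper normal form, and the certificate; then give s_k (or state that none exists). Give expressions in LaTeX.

r(k) = (k + 3)/(k + 7) after simplifying.
A = k + 3, B = k + 7, C = 1.
f must satisfy (k + 3)·f(k+1) − (k + 6)·f(k) = 1.
deg f ≤ 3 (via 1,1,0).
Solving with deg f ≤ 3: f(k) = k*(k**2 + 12*k + 47)/180.
Then R = B(k−1)f/C = k*(k + 6)*(k**2 + 12*k + 47)/180, so s_k = R(k)·t_k = k*(k**2 + 12*k + 47)/(30*(k + 3)*(k + 4)*(k + 5)).
Δs = 6/(k**4 + 18*k**3 + 119*k**2 + 342*k + 360), as required.

s_k = \frac{k \left(k^{2} + 12 k + 47\right)}{30 \left(k + 3\right) \left(k + 4\right) \left(k + 5\right)}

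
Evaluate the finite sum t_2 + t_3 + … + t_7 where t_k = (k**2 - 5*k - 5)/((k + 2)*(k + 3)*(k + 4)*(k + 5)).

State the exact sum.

Σ = -1/44

Step 1: r(k) = (k**3 - k**2 - 15*k - 18)/(k**3 + k**2 - 35*k - 30).
Normal form (A,B,C) = (k + 2, k + 6, k**2 - 5*k - 5).
Set up (k + 2)·f(k+1) − (k + 5)·f(k) − (k**2 - 5*k - 5) = 0.
From deg A=1, deg B=1, deg C=2: d=3.
A polynomial solution: f(k) = -k*(k**2 + 33*k + 26)/24.
Certificate R = B(k−1)f/C = -k*(k + 5)*(k**2 + 33*k + 26)/(24*(k**2 - 5*k - 5)) gives s_k = k*(-k**2 - 33*k - 26)/(24*(k + 2)*(k + 3)*(k + 4)).
Δs = (k**2 - 5*k - 5)/(k**4 + 14*k**3 + 71*k**2 + 154*k + 120), as required.
Σ_(k=2)^(7) t_k = s_(8) − s_(2) = -59/660 − (-1/15) = -1/44.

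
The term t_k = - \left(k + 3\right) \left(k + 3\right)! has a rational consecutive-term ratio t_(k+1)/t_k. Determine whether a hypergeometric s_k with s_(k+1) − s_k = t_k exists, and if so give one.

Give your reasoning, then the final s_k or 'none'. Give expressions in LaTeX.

s_k = - \left(k + 3\right)!

The ratio is (k + 4)**2/(k + 3).
Normal form (A,B,C) = (k + 4, 1, k + 3).
Solve (k + 4)·f(k+1) − (1)·f(k) = k + 3.
From deg A=1, deg B=0, deg C=1: d=0.
A polynomial solution: f(k) = 1.
Certificate R = B(k−1)f/C = 1/(k + 3) gives s_k = -factorial(k + 3).
s_(k+1) − s_k = -(k + 3)*factorial(k + 3) = t_k.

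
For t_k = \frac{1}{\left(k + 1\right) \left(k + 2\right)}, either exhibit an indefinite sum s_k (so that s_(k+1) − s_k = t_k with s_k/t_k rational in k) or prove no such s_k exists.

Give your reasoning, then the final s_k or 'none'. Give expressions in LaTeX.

s_k = \frac{k}{k + 1}

The ratio is (k + 1)/(k + 3).
Gosper form: A/B · C(k+1)/C(k) with A=k + 1, B=k + 3, C=1.
Key eq: (k + 1)·f(k+1) = (k + 2)·f(k) + (1).
d = 1 from the (1,1,0) case.
Solve for f: f(k) = k (degree 1 ≤ 1).
R(k) = B(k−1)·f(k)/C(k) = k*(k + 2); s_k = R·t_k = k/(k + 1).
Δs = 1/(k**2 + 3*k + 2), as required.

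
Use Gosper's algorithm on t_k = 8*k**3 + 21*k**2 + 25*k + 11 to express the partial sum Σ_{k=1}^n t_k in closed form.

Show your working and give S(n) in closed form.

S(n) = n*(2*n**3 + 11*n**2 + 25*n + 27)

Ratio r(k) = (8*k**3 + 45*k**2 + 91*k + 65)/(8*k**3 + 21*k**2 + 25*k + 11).
A = 1, B = 1, C = k**3 + 21*k**2/8 + 25*k/8 + 11/8.
Need (1)·f(k+1) − (1)·f(k) = k**3 + 21*k**2/8 + 25*k/8 + 11/8.
d = 4 from the (0,0,3) case.
Solve for f: f(k) = k*(2*k**3 + 3*k**2 + 4*k + 2)/8 (degree 4 ≤ 4).
Certificate R = B(k−1)f/C = k*(2*k**3 + 3*k**2 + 4*k + 2)/(8*k**3 + 21*k**2 + 25*k + 11) gives s_k = k*(2*k**3 + 3*k**2 + 4*k + 2).
Verify: 8*k**3 + 21*k**2 + 25*k + 11 matches t_k.
Σ_(k=1)^n t_k = s_(n+1) − s_(1) = (2*n**4 + 11*n**3 + 25*n**2 + 27*n + 11) − (11), i.e. n*(2*n**3 + 11*n**2 + 25*n + 27).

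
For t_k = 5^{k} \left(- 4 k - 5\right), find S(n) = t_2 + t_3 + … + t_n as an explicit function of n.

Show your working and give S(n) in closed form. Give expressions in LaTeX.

Compute t_(k+1)/t_k: get 5*(4*k + 9)/(4*k + 5).
Gosper form: A/B · C(k+1)/C(k) with A=5, B=1, C=k + 5/4.
Key eq: (5)·f(k+1) = (1)·f(k) + (k + 5/4).
deg f ≤ 1 (via 0,0,1).
Solve for f: f(k) = k/4 (degree 1 ≤ 1).
So s_k = (B(k−1)f/C)·t_k = (k/(4*k + 5))·t_k = -5**k*k.
Δs = 5**k*(-4*k - 5), as required.
Evaluate: s_(n+1) = 5**(n + 1)*(-n - 1); subtract s_(2) = -50 ⇒ S(n) = -5*5**n*n - 5*5**n + 50.

S(n) = - 5 \cdot 5^{n} n - 5 \cdot 5^{n} + 50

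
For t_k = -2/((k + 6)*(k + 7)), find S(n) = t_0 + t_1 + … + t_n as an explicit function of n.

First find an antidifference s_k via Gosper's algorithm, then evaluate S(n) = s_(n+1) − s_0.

The ratio is (k + 6)/(k + 8).
Factor: A=k + 6; B=k + 8; C=1.
Need (k + 6)·f(k+1) − (k + 7)·f(k) = 1.
Degrees (1,1,0) ⇒ d ≤ 1.
Coefficient equations give f(k) = k/6.
Then R = B(k−1)f/C = k*(k + 7)/6, so s_k = R(k)·t_k = -k/(3*k + 18).
s_(k+1) − s_k = -2/(k**2 + 13*k + 42) = t_k.
s_(n+1) = (-n - 1)/(3*(n + 7)) and s_(0) = 0, so S(n) = (-n - 1)/(3*(n + 7)).

S(n) = (-n - 1)/(3*(n + 7))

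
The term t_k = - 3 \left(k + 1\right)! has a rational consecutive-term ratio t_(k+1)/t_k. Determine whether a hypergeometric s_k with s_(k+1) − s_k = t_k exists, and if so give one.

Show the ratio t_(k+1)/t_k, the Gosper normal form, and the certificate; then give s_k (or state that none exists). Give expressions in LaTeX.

none (Gosper's algorithm certifies no s_k)

Compute t_(k+1)/t_k: get k + 2.
Gosper form: A/B · C(k+1)/C(k) with A=k + 2, B=1, C=1.
Need (k + 2)·f(k+1) − (1)·f(k) = 1.
From deg A=1, deg B=0, deg C=0: d=-1.
deg f ≤ -1 is impossible — no certificate.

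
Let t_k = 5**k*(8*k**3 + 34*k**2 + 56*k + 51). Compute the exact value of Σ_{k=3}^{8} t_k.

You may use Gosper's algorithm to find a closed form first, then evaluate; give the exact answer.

Σ = 3083974500

t_(k+1)/t_k = 5*(8*k**3 + 58*k**2 + 148*k + 149)/(8*k**3 + 34*k**2 + 56*k + 51).
Factor: A=5; B=1; C=k**3 + 17*k**2/4 + 7*k + 51/8.
Set up (5)·f(k+1) − (1)·f(k) − (k**3 + 17*k**2/4 + 7*k + 51/8) = 0.
d = 3 from the (0,0,3) case.
Solve for f: f(k) = (2*k**3 + k**2 + 4*k + 4)/8 (degree 3 ≤ 3).
Get s_k = R·t_k = 5**k*(2*k**3 + k**2 + 4*k + 4) with R(k) = B(k−1)f(k)/C(k) = (2*k**3 + k**2 + 4*k + 4)/(8*k**3 + 34*k**2 + 56*k + 51).
s_(k+1) − s_k = 5**k*(8*k**3 + 34*k**2 + 56*k + 51) = t_k.
Evaluate s at k=9 and k=3: 3083984375 and 9875; difference 3083974500.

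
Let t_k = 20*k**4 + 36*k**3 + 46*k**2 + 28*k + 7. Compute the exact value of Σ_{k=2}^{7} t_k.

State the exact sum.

Ratio r(k) = (20*k**4 + 116*k**3 + 274*k**2 + 308*k + 137)/(20*k**4 + 36*k**3 + 46*k**2 + 28*k + 7).
A = 1, B = 1, C = k**4 + 9*k**3/5 + 23*k**2/10 + 7*k/5 + 7/20.
Solve (1)·f(k+1) − (1)·f(k) = k**4 + 9*k**3/5 + 23*k**2/10 + 7*k/5 + 7/20.
Degrees (0,0,4) ⇒ d ≤ 5.
A polynomial solution: f(k) = k**3*(4*k**2 - k + 4)/20.
So s_k = (B(k−1)f/C)·t_k = (k**3*(4*k**2 - k + 4)/(20*k**4 + 36*k**3 + 46*k**2 + 28*k + 7))·t_k = k**3*(4*k**2 - k + 4).
Check: Δs_k = 20*k**4 + 36*k**3 + 46*k**2 + 28*k + 7. ✓
Σ_(k=2)^(7) t_k = s_(8) − s_(2) = 129024 − (144) = 128880.

Σ = 128880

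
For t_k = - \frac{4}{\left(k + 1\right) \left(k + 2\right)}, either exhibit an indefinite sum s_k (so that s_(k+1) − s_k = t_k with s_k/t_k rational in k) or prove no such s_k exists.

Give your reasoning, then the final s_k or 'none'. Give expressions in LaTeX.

s_k = - \frac{4 k}{k + 1}

Ratio r(k) = (k + 1)/(k + 3).
Factor: A=k + 1; B=k + 3; C=1.
Need (k + 1)·f(k+1) − (k + 2)·f(k) = 1.
d = 1 from the (1,1,0) case.
A polynomial solution: f(k) = k.
So s_k = (B(k−1)f/C)·t_k = (k*(k + 2))·t_k = -4*k/(k + 1).
s_(k+1) − s_k = -4/(k**2 + 3*k + 2) = t_k.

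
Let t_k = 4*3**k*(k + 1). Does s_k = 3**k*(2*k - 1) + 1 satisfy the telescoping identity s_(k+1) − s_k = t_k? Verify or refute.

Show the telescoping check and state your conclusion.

valid; difference matches t_k

s_(k+1) = 3**(k + 1)*(2*k + 1) + 1
s_(k+1) − s_k = 4*3**k*(k + 1)
(s_(k+1) − s_k) − t_k = 0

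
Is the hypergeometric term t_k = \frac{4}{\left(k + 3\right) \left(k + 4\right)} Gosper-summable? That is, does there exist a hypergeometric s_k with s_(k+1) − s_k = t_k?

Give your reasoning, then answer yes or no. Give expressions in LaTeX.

t_(k+1)/t_k = (k + 3)/(k + 5).
Take A(k)=k + 3, B(k)=k + 5, C(k)=1.
Need (k + 3)·f(k+1) − (k + 4)·f(k) = 1.
Bound: deg f ≤ 1.
A polynomial solution: f(k) = k/3.
Get s_k = R·t_k = 4*k/(3*(k + 3)) with R(k) = B(k−1)f(k)/C(k) = k*(k + 4)/3.
Check: Δs_k = 4/(k**2 + 7*k + 12). ✓

Yes. s_k = \frac{4 k}{3 \left(k + 3\right)}.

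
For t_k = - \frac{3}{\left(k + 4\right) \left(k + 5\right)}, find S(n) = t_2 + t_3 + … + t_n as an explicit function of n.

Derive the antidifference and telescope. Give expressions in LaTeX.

S(n) = \frac{1 - n}{2 \left(n + 5\right)}

Ratio r(k) = (k + 4)/(k + 6).
Factor: A=k + 4; B=k + 6; C=1.
f must satisfy (k + 4)·f(k+1) − (k + 5)·f(k) = 1.
d = 1 from the (1,1,0) case.
Solve for f: f(k) = k/4 (degree 1 ≤ 1).
So s_k = (B(k−1)f/C)·t_k = (k*(k + 5)/4)·t_k = -3*k/(4*k + 16).
s_(k+1) − s_k = -3/(k**2 + 9*k + 20) = t_k.
s_(n+1) = 3*(-n - 1)/(4*(n + 5)) and s_(2) = -1/4, so S(n) = (1 - n)/(2*(n + 5)).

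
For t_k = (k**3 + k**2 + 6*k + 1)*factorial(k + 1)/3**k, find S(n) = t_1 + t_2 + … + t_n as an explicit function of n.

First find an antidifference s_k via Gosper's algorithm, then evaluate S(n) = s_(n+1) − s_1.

The ratio is (k + 2)*(6*k + (k + 1)**3 + (k + 1)**2 + 7)/(3*(k**3 + k**2 + 6*k + 1)).
A = k/3 + 2/3, B = 1, C = k**3 + k**2 + 6*k + 1.
Solve (k/3 + 2/3)·f(k+1) − (1)·f(k) = k**3 + k**2 + 6*k + 1.
deg f ≤ 2 (via 1,0,3).
Match coefficients ⇒ f(k) = 3*(k**2 + 1).
Certificate R = B(k−1)f/C = 3*(k**2 + 1)/(k**3 + k**2 + 6*k + 1) gives s_k = 3**(1 - k)*(k**2 + 1)*factorial(k + 1).
Check: Δs_k = (k**3 + k**2 + 6*k + 1)*factorial(k + 1)/3**k. ✓
Σ_(k=1)^n t_k = s_(n+1) − s_(1) = ((n**2 + 2*n + 2)*factorial(n + 2)/3**n) − (4), i.e. (-4*3**n + n**4*factorial(n) + 5*n**3*factorial(n) + 10*n**2*factorial(n) + 10*n*factorial(n) + 4*factorial(n))/3**n.

S(n) = (-4*3**n + n**4*factorial(n) + 5*n**3*factorial(n) + 10*n**2*factorial(n) + 10*n*factorial(n) + 4*factorial(n))/3**n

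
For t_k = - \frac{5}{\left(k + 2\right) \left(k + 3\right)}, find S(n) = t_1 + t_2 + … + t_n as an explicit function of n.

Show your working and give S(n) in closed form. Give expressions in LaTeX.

S(n) = - \frac{5 n}{3 n + 9}

The ratio is (k + 2)/(k + 4).
Normal form (A,B,C) = (k + 2, k + 4, 1).
Solve (k + 2)·f(k+1) − (k + 3)·f(k) = 1.
Bound: deg f ≤ 1.
Solving with deg f ≤ 1: f(k) = k/2.
Certificate R = B(k−1)f/C = k*(k + 3)/2 gives s_k = -5*k/(2*k + 4).
Δs = -5/(k**2 + 5*k + 6), as required.
Evaluate: s_(n+1) = 5*(-n - 1)/(2*(n + 3)); subtract s_(1) = -5/6 ⇒ S(n) = -5*n/(3*n + 9).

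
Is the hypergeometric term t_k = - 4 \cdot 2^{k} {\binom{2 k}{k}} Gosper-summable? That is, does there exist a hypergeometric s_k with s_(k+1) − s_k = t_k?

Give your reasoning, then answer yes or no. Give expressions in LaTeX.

No; the degree bound rules out any f.

The ratio is 4*(2*k + 1)/(k + 1).
Gosper form: A/B · C(k+1)/C(k) with A=8*k + 4, B=k + 1, C=1.
Need (8*k + 4)·f(k+1) − (k)·f(k) = 1.
Degrees (1,1,0) ⇒ d ≤ -1.
deg f ≤ -1 is impossible — no certificate.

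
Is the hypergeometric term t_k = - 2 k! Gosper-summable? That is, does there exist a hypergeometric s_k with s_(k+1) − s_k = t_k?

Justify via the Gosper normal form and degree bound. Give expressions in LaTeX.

No — negative degree bound, so no certificate f.

The ratio is k + 1.
So A=k + 1 and B=1, with C=1.
Key eq: (k + 1)·f(k+1) = (1)·f(k) + (1).
Bound: deg f ≤ -1.
Negative degree bound (-1): no f exists, t_k not Gosper-summable.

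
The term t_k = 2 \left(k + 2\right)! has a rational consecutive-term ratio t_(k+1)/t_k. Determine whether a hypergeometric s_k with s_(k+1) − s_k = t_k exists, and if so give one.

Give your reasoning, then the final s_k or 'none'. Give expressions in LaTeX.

Ratio r(k) = k + 3.
Normal form (A,B,C) = (k + 3, 1, 1).
Need (k + 3)·f(k+1) − (1)·f(k) = 1.
Degrees (1,0,0) ⇒ d ≤ -1.
deg f ≤ -1 is impossible — no certificate.

not Gosper-summable; s_k does not exist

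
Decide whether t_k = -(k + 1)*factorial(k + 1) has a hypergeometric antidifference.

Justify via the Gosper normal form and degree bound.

Yes. s_k = -factorial(k + 1).

r(k) = (k + 2)**2/(k + 1) after simplifying.
So A=k + 2 and B=1, with C=k + 1.
Need (k + 2)·f(k+1) − (1)·f(k) = k + 1.
Degrees (1,0,1) ⇒ d ≤ 0.
Solving with deg f ≤ 0: f(k) = 1.
So s_k = (B(k−1)f/C)·t_k = (1/(k + 1))·t_k = -factorial(k + 1).
Verify: -(k + 1)*factorial(k + 1) matches t_k.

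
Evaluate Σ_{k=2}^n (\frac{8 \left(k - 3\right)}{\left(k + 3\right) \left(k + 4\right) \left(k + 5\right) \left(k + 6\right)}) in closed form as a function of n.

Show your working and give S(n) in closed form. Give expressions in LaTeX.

r(k) = (k - 2)*(k + 3)/((k - 3)*(k + 7)) after simplifying.
A = k + 3, B = k + 7, C = k - 3.
Key eq: (k + 3)·f(k+1) = (k + 6)·f(k) + (k - 3).
d = 3 from the (1,1,1) case.
Match coefficients ⇒ f(k) = -k*(k**2 + 12*k + 107)/120.
Certificate R = B(k−1)f/C = -k*(k + 6)*(k**2 + 12*k + 107)/(120*(k - 3)) gives s_k = k*(-k**2 - 12*k - 107)/(15*(k + 3)*(k + 4)*(k + 5)).
Verify: 8*(k - 3)/(k**4 + 18*k**3 + 119*k**2 + 342*k + 360) matches t_k.
Telescope: S(n) = s_(n+1) − s_(2) = (-n**3 - 15*n**2 - 134*n - 120)/(15*(n**3 + 15*n**2 + 74*n + 120)) − (-3/35) = 2*(n**3 + 15*n**2 - 136*n + 120)/(105*(n**3 + 15*n**2 + 74*n + 120)).

S(n) = \frac{2 \left(n^{3} + 15 n^{2} - 136 n + 120\right)}{105 \left(n^{3} + 15 n^{2} + 74 n + 120\right)}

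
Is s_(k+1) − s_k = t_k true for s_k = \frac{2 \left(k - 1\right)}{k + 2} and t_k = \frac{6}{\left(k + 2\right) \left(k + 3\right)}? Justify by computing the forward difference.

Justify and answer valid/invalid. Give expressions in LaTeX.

s_(k+1) = 2*k/(k + 3)
s_(k+1) − s_k = 6/(k**2 + 5*k + 6)
(s_(k+1) − s_k) − t_k = 0

Valid: the claim telescopes to t_k.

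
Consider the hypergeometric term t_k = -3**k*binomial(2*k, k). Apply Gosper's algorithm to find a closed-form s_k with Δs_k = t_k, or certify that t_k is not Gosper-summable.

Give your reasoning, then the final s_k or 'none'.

no hypergeometric antidifference exists

Compute t_(k+1)/t_k: get 6*(2*k + 1)/(k + 1).
So A=12*k + 6 and B=k + 1, with C=1.
Set up (12*k + 6)·f(k+1) − (k)·f(k) − (1) = 0.
From deg A=1, deg B=1, deg C=0: d=-1.
deg f ≤ -1 is impossible — no certificate.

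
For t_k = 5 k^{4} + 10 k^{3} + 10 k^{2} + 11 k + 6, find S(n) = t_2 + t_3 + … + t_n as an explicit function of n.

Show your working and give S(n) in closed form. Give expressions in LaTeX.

S(n) = n^{5} + 5 n^{4} + 10 n^{3} + 13 n^{2} + 13 n - 42

Ratio r(k) = (5*k**4 + 30*k**3 + 70*k**2 + 81*k + 42)/(5*k**4 + 10*k**3 + 10*k**2 + 11*k + 6).
So A=1 and B=1, with C=k**4 + 2*k**3 + 2*k**2 + 11*k/5 + 6/5.
Key eq: (1)·f(k+1) = (1)·f(k) + (k**4 + 2*k**3 + 2*k**2 + 11*k/5 + 6/5).
d = 5 from the (0,0,4) case.
Solve for f: f(k) = k*(k + 1)*(k**3 - k**2 + k + 2)/5 (degree 5 ≤ 5).
Certificate R = B(k−1)f/C = k*(k**3 - k**2 + k + 2)/(5*k**3 + 5*k**2 + 5*k + 6) gives s_k = k*(k**4 + 3*k + 2).
Verify: 5*k**4 + 10*k**3 + 10*k**2 + 11*k + 6 matches t_k.
Evaluate: s_(n+1) = n**5 + 5*n**4 + 10*n**3 + 13*n**2 + 13*n + 6; subtract s_(2) = 48 ⇒ S(n) = n**5 + 5*n**4 + 10*n**3 + 13*n**2 + 13*n - 42.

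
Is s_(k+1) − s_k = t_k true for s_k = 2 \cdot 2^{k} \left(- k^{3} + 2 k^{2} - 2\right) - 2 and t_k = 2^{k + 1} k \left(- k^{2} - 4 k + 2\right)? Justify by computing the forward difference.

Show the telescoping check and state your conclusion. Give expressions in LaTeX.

Valid — Δs_k = t_k.

s_(k+1) = 2*2**(k + 1)*(-(k + 1)**3 + 2*(k + 1)**2 - 2) - 2
s_(k+1) − s_k = 2**(k + 1)*k*(-k**2 - 4*k + 2)
(s_(k+1) − s_k) − t_k = 0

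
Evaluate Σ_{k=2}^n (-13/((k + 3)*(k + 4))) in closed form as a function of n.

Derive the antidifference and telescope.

S(n) = 13*(1 - n)/(5*(n + 4))

Ratio r(k) = (k + 3)/(k + 5).
Factor: A=k + 3; B=k + 5; C=1.
Set up (k + 3)·f(k+1) − (k + 4)·f(k) − (1) = 0.
Bound: deg f ≤ 1.
Solving with deg f ≤ 1: f(k) = k/3.
Then R = B(k−1)f/C = k*(k + 4)/3, so s_k = R(k)·t_k = -13*k/(3*k + 9).
Check: Δs_k = -13/(k**2 + 7*k + 12). ✓
Evaluate: s_(n+1) = 13*(-n - 1)/(3*(n + 4)); subtract s_(2) = -26/15 ⇒ S(n) = 13*(1 - n)/(5*(n + 4)).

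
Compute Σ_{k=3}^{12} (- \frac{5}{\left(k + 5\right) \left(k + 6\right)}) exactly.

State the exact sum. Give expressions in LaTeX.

Σ = -25/72

Step 1: r(k) = (k + 5)/(k + 7).
Normal form (A,B,C) = (k + 5, k + 7, 1).
Set up (k + 5)·f(k+1) − (k + 6)·f(k) − (1) = 0.
From deg A=1, deg B=1, deg C=0: d=1.
Coefficient equations give f(k) = k/5.
Then R = B(k−1)f/C = k*(k + 6)/5, so s_k = R(k)·t_k = -k/(k + 5).
Δs = -5/(k**2 + 11*k + 30), as required.
Telescoping: Σ = s_(13) − s_(3) = -13/18 − (-3/8) = -25/72.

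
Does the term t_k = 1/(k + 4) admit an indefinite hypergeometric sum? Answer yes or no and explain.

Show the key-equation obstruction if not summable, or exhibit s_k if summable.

The ratio is (k + 4)/(k + 5).
A = k + 4, B = k + 5, C = 1.
Set up (k + 4)·f(k+1) − (k + 4)·f(k) − (1) = 0.
deg f ≤ 0 (via 1,1,0).
Write f(k) = c0. Then LHS − RHS = -1, requiring -1 = 0: contradictory. No certificate.

No — the linear system for f has no solution.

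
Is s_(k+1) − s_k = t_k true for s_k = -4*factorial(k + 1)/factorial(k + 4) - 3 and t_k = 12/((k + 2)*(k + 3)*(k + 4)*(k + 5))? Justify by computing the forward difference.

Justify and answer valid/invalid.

valid (s_(k+1) − s_k reduces to t_k)

s_(k+1) = -4*factorial(k + 2)/factorial(k + 5) - 3
s_(k+1) − s_k = 12/((k + 2)*(k + 3)*(k + 4)*(k + 5))
(s_(k+1) − s_k) − t_k = 0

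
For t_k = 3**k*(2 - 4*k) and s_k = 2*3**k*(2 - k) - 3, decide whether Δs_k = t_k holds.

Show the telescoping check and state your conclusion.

Valid: the claim telescopes to t_k.

s_(k+1) = 6*3**k*(1 - k) - 3
s_(k+1) − s_k = 3**k*(2 - 4*k)
(s_(k+1) − s_k) − t_k = 0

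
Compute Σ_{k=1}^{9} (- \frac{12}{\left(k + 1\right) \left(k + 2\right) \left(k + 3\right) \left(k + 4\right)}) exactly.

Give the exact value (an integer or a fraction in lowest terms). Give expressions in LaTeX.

Compute t_(k+1)/t_k: get (k + 1)/(k + 5).
A = k + 1, B = k + 5, C = 1.
Need (k + 1)·f(k+1) − (k + 4)·f(k) = 1.
Degrees (1,1,0) ⇒ d ≤ 3.
A polynomial solution: f(k) = k*(k**2 + 6*k + 11)/18.
R(k) = B(k−1)·f(k)/C(k) = k*(k + 4)*(k**2 + 6*k + 11)/18; s_k = R·t_k = 2*k*(-k**2 - 6*k - 11)/(3*(k + 1)*(k + 2)*(k + 3)).
Check: Δs_k = -12/(k**4 + 10*k**3 + 35*k**2 + 50*k + 24). ✓
Σ_(k=1)^(9) t_k = s_(10) − s_(1) = -95/143 − (-1/2) = -47/286.

Σ = -47/286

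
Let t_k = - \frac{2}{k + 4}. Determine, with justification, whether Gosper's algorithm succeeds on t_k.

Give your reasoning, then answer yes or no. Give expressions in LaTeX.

The ratio is (k + 4)/(k + 5).
Normal form (A,B,C) = (k + 4, k + 5, 1).
Solve (k + 4)·f(k+1) − (k + 4)·f(k) = 1.
From deg A=1, deg B=1, deg C=0: d=0.
f = c0 ⇒ A·f(k+1) − B(k−1)·f(k) − C = -1. The system {-1 = 0} is inconsistent; no antidifference.

No. Not Gosper-summable.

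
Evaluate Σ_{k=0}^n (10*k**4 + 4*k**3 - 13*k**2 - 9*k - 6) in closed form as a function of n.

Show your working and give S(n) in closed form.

S(n) = 2*n**5 + 6*n**4 + n**3 - 10*n**2 - 13*n - 6

Ratio r(k) = (10*k**4 + 44*k**3 + 59*k**2 + 17*k - 14)/(10*k**4 + 4*k**3 - 13*k**2 - 9*k - 6).
So A=1 and B=1, with C=k**4 + 2*k**3/5 - 13*k**2/10 - 9*k/10 - 3/5.
Key eq: (1)·f(k+1) = (1)·f(k) + (k**4 + 2*k**3/5 - 13*k**2/10 - 9*k/10 - 3/5).
deg f ≤ 5 (via 0,0,4).
Coefficient equations give f(k) = k*(2*k**4 - 4*k**3 - 3*k**2 + 3*k - 4)/10.
So s_k = (B(k−1)f/C)·t_k = (k*(2*k**4 - 4*k**3 - 3*k**2 + 3*k - 4)/(10*k**4 + 4*k**3 - 13*k**2 - 9*k - 6))·t_k = k*(2*k**4 - 4*k**3 - 3*k**2 + 3*k - 4).
Check: Δs_k = 10*k**4 + 4*k**3 - 13*k**2 - 9*k - 6. ✓
s_(n+1) = 2*n**5 + 6*n**4 + n**3 - 10*n**2 - 13*n - 6 and s_(0) = 0, so S(n) = 2*n**5 + 6*n**4 + n**3 - 10*n**2 - 13*n - 6.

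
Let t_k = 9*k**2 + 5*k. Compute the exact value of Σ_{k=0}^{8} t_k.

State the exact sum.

Σ = 2016

Ratio r(k) = (9*k**2 + 23*k + 14)/(k*(9*k + 5)).
Normal form (A,B,C) = (1, 1, k**2 + 5*k/9).
Key eq: (1)·f(k+1) = (1)·f(k) + (k**2 + 5*k/9).
deg f ≤ 3 (via 0,0,2).
Solve for f: f(k) = k*(k - 1)*(3*k + 1)/9 (degree 3 ≤ 3).
R(k) = B(k−1)·f(k)/C(k) = (k - 1)*(3*k + 1)/(9*k + 5); s_k = R·t_k = k*(3*k**2 - 2*k - 1).
Verify: k*(9*k + 5) matches t_k.
Sum = s_(9) − s_(0); s_(9) = 2016, s_(0) = 0 ⇒ 2016.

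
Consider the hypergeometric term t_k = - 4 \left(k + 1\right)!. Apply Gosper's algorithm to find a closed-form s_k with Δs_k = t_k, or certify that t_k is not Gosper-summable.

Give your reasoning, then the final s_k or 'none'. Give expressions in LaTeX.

not Gosper-summable; s_k does not exist

Ratio r(k) = k + 2.
So A=k + 2 and B=1, with C=1.
Solve (k + 2)·f(k+1) − (1)·f(k) = 1.
Bound: deg f ≤ -1.
Bound -1 < 0, so the key equation has no polynomial solution.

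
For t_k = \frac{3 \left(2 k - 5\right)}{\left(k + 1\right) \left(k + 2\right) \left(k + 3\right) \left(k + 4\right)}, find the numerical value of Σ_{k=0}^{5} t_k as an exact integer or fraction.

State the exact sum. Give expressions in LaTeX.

Compute t_(k+1)/t_k: get (k + 1)*(2*k - 3)/((k + 5)*(2*k - 5)).
Normal form (A,B,C) = (k + 1, k + 5, k - 5/2).
Set up (k + 1)·f(k+1) − (k + 4)·f(k) − (k - 5/2) = 0.
Bound: deg f ≤ 3.
A polynomial solution: f(k) = -k*(2*k**2 + 12*k + 31)/18.
Get s_k = R·t_k = k*(-2*k**2 - 12*k - 31)/(3*(k + 1)*(k + 2)*(k + 3)) with R(k) = B(k−1)f(k)/C(k) = -k*(k + 4)*(2*k**2 + 12*k + 31)/(9*(2*k - 5)).
Check: Δs_k = 3*(2*k - 5)/(k**4 + 10*k**3 + 35*k**2 + 50*k + 24). ✓
Σ_(k=0)^(5) t_k = s_(6) − s_(0) = -25/36 − (0) = -25/36.

Σ = -25/36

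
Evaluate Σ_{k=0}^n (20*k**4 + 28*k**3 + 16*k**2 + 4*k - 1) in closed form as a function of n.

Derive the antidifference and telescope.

Ratio r(k) = (20*k**4 + 108*k**3 + 220*k**2 + 200*k + 67)/(20*k**4 + 28*k**3 + 16*k**2 + 4*k - 1).
A = 1, B = 1, C = k**4 + 7*k**3/5 + 4*k**2/5 + k/5 - 1/20.
Set up (1)·f(k+1) − (1)·f(k) − (k**4 + 7*k**3/5 + 4*k**2/5 + k/5 - 1/20) = 0.
d = 5 from the (0,0,4) case.
Coefficient equations give f(k) = k*(4*k**4 - 3*k**3 - 2*k**2 + k - 1)/20.
Certificate R = B(k−1)f/C = k*(4*k**4 - 3*k**3 - 2*k**2 + k - 1)/(20*k**4 + 28*k**3 + 16*k**2 + 4*k - 1) gives s_k = k*(4*k**4 - 3*k**3 - 2*k**2 + k - 1).
s_(k+1) − s_k = 20*k**4 + 28*k**3 + 16*k**2 + 4*k - 1 = t_k.
s_(n+1) = 4*n**5 + 17*n**4 + 26*n**3 + 17*n**2 + 3*n - 1 and s_(0) = 0, so S(n) = 4*n**5 + 17*n**4 + 26*n**3 + 17*n**2 + 3*n - 1.

S(n) = 4*n**5 + 17*n**4 + 26*n**3 + 17*n**2 + 3*n - 1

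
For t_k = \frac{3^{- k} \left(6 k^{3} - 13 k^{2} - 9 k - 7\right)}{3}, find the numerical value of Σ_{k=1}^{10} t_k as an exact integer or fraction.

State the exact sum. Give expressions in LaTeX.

Compute t_(k+1)/t_k: get (6*k**3 + 5*k**2 - 17*k - 23)/(3*(6*k**3 - 13*k**2 - 9*k - 7)).
Take A(k)=1/3, B(k)=1, C(k)=k**3 - 13*k**2/6 - 3*k/2 - 7/6.
Key eq: (1/3)·f(k+1) = (1)·f(k) + (k**3 - 13*k**2/6 - 3*k/2 - 7/6).
deg f ≤ 3 (via 0,0,3).
Match coefficients ⇒ f(k) = -(3*k**3 - 2*k**2 - 2*k - 4)/2.
Then R = B(k−1)f/C = -3*(3*k**3 - 2*k**2 - 2*k - 4)/(6*k**3 - 13*k**2 - 9*k - 7), so s_k = R(k)·t_k = (-3*k**3 + 2*k**2 + 2*k + 4)/3**k.
s_(k+1) − s_k = (6*k**3 - 13*k**2 - 9*k - 7)/(3*3**k) = t_k.
Sum = s_(11) − s_(1); s_(11) = -3725/177147, s_(1) = 5/3 ⇒ -298970/177147.

Σ = -298970/177147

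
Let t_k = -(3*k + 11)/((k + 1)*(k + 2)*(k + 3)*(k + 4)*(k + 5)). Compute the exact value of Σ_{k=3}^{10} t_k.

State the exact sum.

Compute t_(k+1)/t_k: get (k + 1)*(3*k + 14)/((k + 6)*(3*k + 11)).
A = k + 1, B = k + 6, C = k + 11/3.
Key eq: (k + 1)·f(k+1) = (k + 5)·f(k) + (k + 11/3).
deg f ≤ 4 (via 1,1,1).
A polynomial solution: f(k) = k*(k + 3)*(k**2 + 7*k + 14)/24.
Then R = B(k−1)f/C = k*(k + 3)*(k + 5)*(k**2 + 7*k + 14)/(8*(3*k + 11)), so s_k = R(k)·t_k = k*(-k**2 - 7*k - 14)/(8*(k**3 + 7*k**2 + 14*k + 8)).
Verify: (-3*k - 11)/(k**5 + 15*k**4 + 85*k**3 + 225*k**2 + 274*k + 120) matches t_k.
Telescoping: Σ = s_(11) − s_(3) = -583/4680 − (-33/280) = -11/1638.

Σ = -11/1638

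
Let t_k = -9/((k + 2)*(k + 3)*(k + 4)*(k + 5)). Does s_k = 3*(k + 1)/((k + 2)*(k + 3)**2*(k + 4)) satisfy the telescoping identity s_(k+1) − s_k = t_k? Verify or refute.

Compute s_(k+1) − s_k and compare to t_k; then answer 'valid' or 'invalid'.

s_(k+1) = 3*(k + 2)/((k + 3)*(k + 4)**2*(k + 5))
s_(k+1) − s_k = 3*(-(k + 1)*(k + 4)*(k + 5) + (k + 2)**2*(k + 3))/((k + 2)*(k + 3)**2*(k + 4)**2*(k + 5))
(s_(k+1) − s_k) − t_k = 12*(2*k + 7)/(k**6 + 21*k**5 + 181*k**4 + 819*k**3 + 2050*k**2 + 2688*k + 1440)

Invalid: residual 12*(2*k + 7)/(k**6 + 21*k**5 + 181*k**4 + 819*k**3 + 2050*k**2 + 2688*k + 1440) ≠ 0.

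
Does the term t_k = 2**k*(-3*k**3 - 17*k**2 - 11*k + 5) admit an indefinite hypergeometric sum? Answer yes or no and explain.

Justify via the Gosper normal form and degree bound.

t_(k+1)/t_k = 2*(3*k**3 + 26*k**2 + 54*k + 26)/(3*k**3 + 17*k**2 + 11*k - 5).
So A=2 and B=1, with C=k**3 + 17*k**2/3 + 11*k/3 - 5/3.
Set up (2)·f(k+1) − (1)·f(k) − (k**3 + 17*k**2/3 + 11*k/3 - 5/3) = 0.
deg f ≤ 3 (via 0,0,3).
Solve for f: f(k) = (3*k**3 - k**2 - 3*k - 3)/3 (degree 3 ≤ 3).
Get s_k = R·t_k = 2**k*(-3*k**3 + k**2 + 3*k + 3) with R(k) = B(k−1)f(k)/C(k) = (3*k**3 - k**2 - 3*k - 3)/(3*k**3 + 17*k**2 + 11*k - 5).
Verify: 2**k*(-3*k**3 - 17*k**2 - 11*k + 5) matches t_k.

Yes. s_k = 2**k*(-3*k**3 + k**2 + 3*k + 3).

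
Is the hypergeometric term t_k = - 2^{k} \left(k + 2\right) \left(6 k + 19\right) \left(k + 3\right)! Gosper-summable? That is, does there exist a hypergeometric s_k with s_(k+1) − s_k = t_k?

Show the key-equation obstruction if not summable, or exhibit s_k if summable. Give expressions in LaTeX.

t_(k+1)/t_k = 2*(k + 3)*(k + 4)*(6*k + 25)/((k + 2)*(6*k + 19)).
Factor: A=2*k + 8; B=1; C=k**2 + 31*k/6 + 19/3.
Need (2*k + 8)·f(k+1) − (1)·f(k) = k**2 + 31*k/6 + 19/3.
deg f ≤ 1 (via 1,0,2).
Match coefficients ⇒ f(k) = (3*k + 2)/6.
R(k) = B(k−1)·f(k)/C(k) = (3*k + 2)/((k + 2)*(6*k + 19)); s_k = R·t_k = -2**k*(3*k + 2)*factorial(k + 3).
Check: Δs_k = -2**k*(k + 2)*(6*k + 19)*factorial(k + 3). ✓

Yes. s_k = - 2^{k} \left(3 k + 2\right) \left(k + 3\right)!.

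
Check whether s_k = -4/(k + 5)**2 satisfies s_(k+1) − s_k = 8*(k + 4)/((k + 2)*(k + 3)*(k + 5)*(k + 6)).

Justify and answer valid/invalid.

Invalid: residual 12*(-3*k**2 - 27*k - 58)/(k**6 + 27*k**5 + 297*k**4 + 1697*k**3 + 5286*k**2 + 8460*k + 5400) ≠ 0.

s_(k+1) = -4/(k + 6)**2
s_(k+1) − s_k = -4/(k + 6)**2 + 4/(k + 5)**2
(s_(k+1) − s_k) − t_k = 12*(-3*k**2 - 27*k - 58)/(k**6 + 27*k**5 + 297*k**4 + 1697*k**3 + 5286*k**2 + 8460*k + 5400)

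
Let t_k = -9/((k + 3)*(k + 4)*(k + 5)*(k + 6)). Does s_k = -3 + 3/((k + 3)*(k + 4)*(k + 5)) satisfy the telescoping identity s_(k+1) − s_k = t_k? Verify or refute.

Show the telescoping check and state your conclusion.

s_(k+1) = -3 + 3/((k + 4)*(k + 5)*(k + 6))
s_(k+1) − s_k = -9/((k + 3)*(k + 4)*(k + 5)*(k + 6))
(s_(k+1) − s_k) − t_k = 0

valid; difference matches t_k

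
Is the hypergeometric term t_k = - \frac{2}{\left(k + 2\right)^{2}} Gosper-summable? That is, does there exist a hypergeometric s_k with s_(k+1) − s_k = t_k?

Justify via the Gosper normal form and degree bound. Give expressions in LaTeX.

The ratio is (k + 2)**2/(k + 3)**2.
Take A(k)=k**2 + 4*k + 4, B(k)=k**2 + 6*k + 9, C(k)=1.
Key eq: (k**2 + 4*k + 4)·f(k+1) = (k**2 + 4*k + 4)·f(k) + (1).
deg f ≤ 0 (via 2,2,0).
Put f(k) = c0: A·f(k+1) − B(k−1)·f(k) − C = -1; need -1 = 0 — inconsistent ⇒ no f, not summable.

No — key equation has no polynomial f.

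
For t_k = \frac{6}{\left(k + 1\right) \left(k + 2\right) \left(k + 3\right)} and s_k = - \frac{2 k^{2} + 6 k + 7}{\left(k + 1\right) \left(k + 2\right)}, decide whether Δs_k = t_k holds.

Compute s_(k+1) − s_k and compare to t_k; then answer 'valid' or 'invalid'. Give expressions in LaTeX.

valid; difference matches t_k

s_(k+1) = (-6*k - 2*(k + 1)**2 - 13)/((k + 2)*(k + 3))
s_(k+1) − s_k = 6/(k**3 + 6*k**2 + 11*k + 6)
(s_(k+1) − s_k) − t_k = 0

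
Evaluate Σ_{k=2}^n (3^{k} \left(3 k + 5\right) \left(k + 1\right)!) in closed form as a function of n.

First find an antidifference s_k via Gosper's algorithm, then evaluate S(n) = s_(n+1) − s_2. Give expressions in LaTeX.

S(n) = 3 \cdot 3^{n} \left(n + 2\right)! - 54

Step 1: r(k) = 3*(k + 2)*(3*k + 8)/(3*k + 5).
Normal form (A,B,C) = (3*k + 6, 1, k + 5/3).
Solve (3*k + 6)·f(k+1) − (1)·f(k) = k + 5/3.
Bound: deg f ≤ 0.
Solve for f: f(k) = 1/3 (degree 0 ≤ 0).
So s_k = (B(k−1)f/C)·t_k = (1/(3*k + 5))·t_k = 3**k*factorial(k + 1).
Δs = 3**k*(3*k + 5)*factorial(k + 1), as required.
Evaluate: s_(n+1) = 3**(n + 1)*factorial(n + 2); subtract s_(2) = 54 ⇒ S(n) = 3*3**n*factorial(n + 2) - 54.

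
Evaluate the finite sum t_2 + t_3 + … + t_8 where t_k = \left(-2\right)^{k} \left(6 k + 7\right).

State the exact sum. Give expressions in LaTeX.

Σ = 9748

Compute t_(k+1)/t_k: get 2*(-6*k - 13)/(6*k + 7).
Take A(k)=-2, B(k)=1, C(k)=k + 7/6.
Need (-2)·f(k+1) − (1)·f(k) = k + 7/6.
Bound: deg f ≤ 1.
Solve for f: f(k) = -(2*k + 1)/6 (degree 1 ≤ 1).
So s_k = (B(k−1)f/C)·t_k = (-(2*k + 1)/(6*k + 7))·t_k = (-2)**k*(-2*k - 1).
Δs = (-2)**k*(6*k + 7), as required.
Telescoping: Σ = s_(9) − s_(2) = 9728 − (-20) = 9748.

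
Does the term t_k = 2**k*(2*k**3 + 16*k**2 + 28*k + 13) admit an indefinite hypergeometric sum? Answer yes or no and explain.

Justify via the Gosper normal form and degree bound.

r(k) = 2*(2*k**3 + 22*k**2 + 66*k + 59)/(2*k**3 + 16*k**2 + 28*k + 13) after simplifying.
So A=2 and B=1, with C=k**3 + 8*k**2 + 14*k + 13/2.
Key eq: (2)·f(k+1) = (1)·f(k) + (k**3 + 8*k**2 + 14*k + 13/2).
d = 3 from the (0,0,3) case.
A polynomial solution: f(k) = (2*k**3 + 4*k**2 + 1)/2.
Certificate R = B(k−1)f/C = (2*k**3 + 4*k**2 + 1)/(2*k**3 + 16*k**2 + 28*k + 13) gives s_k = 2**k*(2*k**3 + 4*k**2 + 1).
Verify: 2**k*(2*k**3 + 16*k**2 + 28*k + 13) matches t_k.

Yes. s_k = 2**k*(2*k**3 + 4*k**2 + 1).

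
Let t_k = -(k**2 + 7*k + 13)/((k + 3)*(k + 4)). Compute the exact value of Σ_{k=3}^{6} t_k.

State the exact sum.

Σ = -61/15

t_(k+1)/t_k = (k + 3)*(7*k + (k + 1)**2 + 20)/((k + 5)*(k**2 + 7*k + 13)).
Normal form (A,B,C) = (k + 3, k + 5, k**2 + 7*k + 13).
Key eq: (k + 3)·f(k+1) = (k + 4)·f(k) + (k**2 + 7*k + 13).
From deg A=1, deg B=1, deg C=2: d=2.
Coefficient equations give f(k) = k*(3*k + 10)/3.
R(k) = B(k−1)·f(k)/C(k) = k*(k + 4)*(3*k + 10)/(3*(k**2 + 7*k + 13)); s_k = R·t_k = k*(-3*k - 10)/(3*(k + 3)).
s_(k+1) − s_k = (-k**2 - 7*k - 13)/(k**2 + 7*k + 12) = t_k.
Telescoping: Σ = s_(7) − s_(3) = -217/30 − (-19/6) = -61/15.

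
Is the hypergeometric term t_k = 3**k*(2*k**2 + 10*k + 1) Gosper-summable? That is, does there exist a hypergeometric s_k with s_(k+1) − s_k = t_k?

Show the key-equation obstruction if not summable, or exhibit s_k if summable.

Yes. s_k = 3**k*(k**2 + 2*k - 4).

t_(k+1)/t_k = 3*(2*k**2 + 14*k + 13)/(2*k**2 + 10*k + 1).
Gosper form: A/B · C(k+1)/C(k) with A=3, B=1, C=k**2 + 5*k + 1/2.
Key eq: (3)·f(k+1) = (1)·f(k) + (k**2 + 5*k + 1/2).
d = 2 from the (0,0,2) case.
Solving with deg f ≤ 2: f(k) = (k**2 + 2*k - 4)/2.
R(k) = B(k−1)·f(k)/C(k) = (k**2 + 2*k - 4)/(2*k**2 + 10*k + 1); s_k = R·t_k = 3**k*(k**2 + 2*k - 4).
Δs = 3**k*(2*k**2 + 10*k + 1), as required.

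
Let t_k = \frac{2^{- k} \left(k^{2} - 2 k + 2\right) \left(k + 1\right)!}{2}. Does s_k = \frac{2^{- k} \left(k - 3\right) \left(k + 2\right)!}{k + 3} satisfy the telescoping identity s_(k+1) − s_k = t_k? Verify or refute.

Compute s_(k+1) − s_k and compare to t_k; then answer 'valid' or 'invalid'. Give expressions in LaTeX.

Invalid: residual - \frac{2^{- k} \left(k^{3} + k^{2} - 6 k + 12\right) \left(k + 1\right)!}{2 \left(k + 3\right) \left(k + 4\right)} ≠ 0.

s_(k+1) = (k - 2)*factorial(k + 3)/(2*2**k*(k + 4))
s_(k+1) − s_k = (k**3 + 2*k**2 - 5*k + 6)*factorial(k + 2)/(2*2**k*(k + 3)*(k + 4))
(s_(k+1) − s_k) − t_k = -(k**3 + k**2 - 6*k + 12)*factorial(k + 1)/(2*2**k*(k + 3)*(k + 4))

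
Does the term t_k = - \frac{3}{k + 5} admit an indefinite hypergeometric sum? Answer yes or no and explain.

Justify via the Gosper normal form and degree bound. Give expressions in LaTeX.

The ratio is (k + 5)/(k + 6).
Factor: A=k + 5; B=k + 6; C=1.
Solve (k + 5)·f(k+1) − (k + 5)·f(k) = 1.
deg f ≤ 0 (via 1,1,0).
Put f(k) = c0: A·f(k+1) − B(k−1)·f(k) − C = -1; need -1 = 0 — inconsistent ⇒ no f, not summable.

No — the linear system for f has no solution.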